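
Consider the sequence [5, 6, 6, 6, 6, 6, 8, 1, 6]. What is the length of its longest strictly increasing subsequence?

3

One longest increasing subsequence is 5, 6, 8 (positions 1,2,7), of length 3; no longer one exists.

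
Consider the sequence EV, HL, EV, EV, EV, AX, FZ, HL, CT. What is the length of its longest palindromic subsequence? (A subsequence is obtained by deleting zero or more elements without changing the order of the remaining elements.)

One longest palindromic subsequence is HL EV EV EV HL (positions 2,3,4,5,8); it reads the same forward and backward, and the interval DP gives dp[1][9] = 5.

5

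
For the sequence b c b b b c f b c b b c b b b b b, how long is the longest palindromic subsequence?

One longest palindromic subsequence is bbbbbcbbcbbbbb (positions 1,3,4,5,8,9,10,11,12,13,14,15,16,17); it reads the same forward and backward, and the interval DP gives dp[1][17] = 14.

14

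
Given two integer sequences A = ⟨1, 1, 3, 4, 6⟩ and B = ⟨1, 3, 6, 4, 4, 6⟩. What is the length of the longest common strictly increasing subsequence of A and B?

4

For each value that appears in both, track the longest common increasing run ending there.
The best achievable length is 4; one witness is 1, 3, 4, 6 (A-positions 1,3,4,5, B-positions 1,2,4,6).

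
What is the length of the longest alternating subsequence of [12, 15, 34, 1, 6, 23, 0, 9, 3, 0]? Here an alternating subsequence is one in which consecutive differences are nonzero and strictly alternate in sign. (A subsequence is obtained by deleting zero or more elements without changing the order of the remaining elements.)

A longest alternating subsequence is 12, 15, 1, 6, 0, 9, 3 (positions 1,2,4,5,7,8,9); its 6 consecutive differences strictly alternate in sign, and length 7 is optimal.

7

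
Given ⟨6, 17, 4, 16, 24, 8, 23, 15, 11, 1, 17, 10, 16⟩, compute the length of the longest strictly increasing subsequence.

Scanning left to right, the best length ending at each element is: 6→1, 17→2, 4→1, 16→2, 24→3, 8→2, 23→3, 15→3, 11→3, 1→1, 17→4, 10→3, 16→4.
So the longest increasing subsequence has length 4, e.g. 6, 8, 15, 17.

4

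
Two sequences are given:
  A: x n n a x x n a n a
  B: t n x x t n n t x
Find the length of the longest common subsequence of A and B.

A longest common subsequence is nxxnn (length 5); the LCS DP confirms no longer common subsequence exists.

5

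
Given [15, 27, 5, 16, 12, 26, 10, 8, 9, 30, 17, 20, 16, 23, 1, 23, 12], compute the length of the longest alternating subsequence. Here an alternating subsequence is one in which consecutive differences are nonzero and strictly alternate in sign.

15

Track the best alternating length ending on an up-step vs a down-step at each position: up/down = 1/1, 2/1, 1/3, 4/3, 4/5, 6/3, 4/7, 4/7, 8/7, 8/1, 8/9, 10/9, 8/11, 12/9, 1/13, 14/9, 14/15.
The maximum over both is 15; one such subsequence is 15, 27, 5, 16, 12, 26, 10, 30, 17, 20, 16, 23, 1, 23, 12.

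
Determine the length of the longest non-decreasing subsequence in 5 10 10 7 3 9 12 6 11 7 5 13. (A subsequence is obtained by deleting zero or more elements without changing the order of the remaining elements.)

Let dp[i] be the longest non-decreasing subsequence ending at position i. Then dp = [1, 2, 3, 2, 1, 3, 4, 2, 4, 3, 2, 5].
The maximum is 5; one witness is 5, 10, 10, 12, 13 at positions 1,2,3,7,12.

5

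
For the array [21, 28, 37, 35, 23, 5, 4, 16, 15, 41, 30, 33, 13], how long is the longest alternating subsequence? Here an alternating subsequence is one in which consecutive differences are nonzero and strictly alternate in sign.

Track the best alternating length ending on an up-step vs a down-step at each position: up/down = 1/1, 2/1, 2/1, 2/3, 2/3, 1/3, 1/3, 4/3, 4/5, 6/1, 6/7, 8/7, 4/9.
The maximum over both is 9; one such subsequence is 21, 28, 5, 16, 15, 41, 30, 33, 13.

9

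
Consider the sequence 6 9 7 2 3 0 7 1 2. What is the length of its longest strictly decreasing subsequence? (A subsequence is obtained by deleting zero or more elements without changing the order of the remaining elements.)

Let dp[i] be the longest decreasing subsequence ending at position i. Then dp = [1, 1, 2, 3, 3, 4, 2, 4, 4].
The maximum is 4; one witness is 9, 7, 2, 0 at positions 2,3,4,6.

4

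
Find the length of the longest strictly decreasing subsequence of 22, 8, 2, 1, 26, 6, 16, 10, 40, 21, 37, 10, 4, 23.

4

Scanning left to right, the best length ending at each element is: 22→1, 8→2, 2→3, 1→4, 26→1, 6→3, 16→2, 10→3, 40→1, 21→2, 37→2, 10→3, 4→4, 23→3.
So the longest decreasing subsequence has length 4, e.g. 22, 8, 2, 1.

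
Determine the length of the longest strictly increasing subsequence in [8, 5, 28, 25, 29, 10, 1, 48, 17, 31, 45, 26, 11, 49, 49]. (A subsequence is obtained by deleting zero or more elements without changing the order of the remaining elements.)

One longest increasing subsequence is 8, 28, 29, 31, 45, 49 (positions 1,3,5,10,11,14), of length 6; no longer one exists.

6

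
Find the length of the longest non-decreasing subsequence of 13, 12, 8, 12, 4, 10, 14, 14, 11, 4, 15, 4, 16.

Scanning left to right, the best length ending at each element is: 13→1, 12→1, 8→1, 12→2, 4→1, 10→2, 14→3, 14→4, 11→3, 4→2, 15→5, 4→3, 16→6.
So the longest non-decreasing subsequence has length 6, e.g. 12, 12, 14, 14, 15, 16.

6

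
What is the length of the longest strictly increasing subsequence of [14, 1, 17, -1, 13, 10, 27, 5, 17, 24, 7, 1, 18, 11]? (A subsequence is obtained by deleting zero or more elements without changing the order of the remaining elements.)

One longest increasing subsequence is 1, 13, 17, 24 (positions 2,5,9,10), of length 4; no longer one exists.

4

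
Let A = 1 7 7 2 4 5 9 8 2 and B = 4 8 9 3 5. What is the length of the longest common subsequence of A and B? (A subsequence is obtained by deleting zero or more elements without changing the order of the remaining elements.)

A longest common subsequence is 4, 5 (length 2); the LCS DP confirms no longer common subsequence exists.

2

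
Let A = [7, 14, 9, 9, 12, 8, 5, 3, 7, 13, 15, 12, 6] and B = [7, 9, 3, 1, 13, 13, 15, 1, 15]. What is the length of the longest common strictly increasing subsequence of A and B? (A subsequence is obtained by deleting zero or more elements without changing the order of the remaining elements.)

For each value that appears in both, track the longest common increasing run ending there.
The best achievable length is 4; one witness is 7, 9, 13, 15 (A-positions 1,3,10,11, B-positions 1,2,5,7).

4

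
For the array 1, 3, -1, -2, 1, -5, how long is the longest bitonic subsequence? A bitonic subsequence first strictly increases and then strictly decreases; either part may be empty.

5

One longest bitonic subsequence is 1, 3, -1, -2, -5 (positions 1,2,3,4,6): it rises to 3 then falls. Length 5 is optimal.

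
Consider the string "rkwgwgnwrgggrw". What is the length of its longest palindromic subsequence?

7

One longest palindromic subsequence is wrgggrw (positions 3,9,10,11,12,13,14); it reads the same forward and backward, and the interval DP gives dp[1][14] = 7.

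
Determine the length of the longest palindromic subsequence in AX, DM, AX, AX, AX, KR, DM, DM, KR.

5

One longest palindromic subsequence is DM AX AX AX DM (positions 2,3,4,5,8); it reads the same forward and backward, and the interval DP gives dp[1][9] = 5.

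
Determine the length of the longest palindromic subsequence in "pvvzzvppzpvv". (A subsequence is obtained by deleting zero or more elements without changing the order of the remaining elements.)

8

One longest palindromic subsequence is vvzppzvv (positions 2,3,5,7,8,9,11,12); it reads the same forward and backward, and the interval DP gives dp[1][12] = 8.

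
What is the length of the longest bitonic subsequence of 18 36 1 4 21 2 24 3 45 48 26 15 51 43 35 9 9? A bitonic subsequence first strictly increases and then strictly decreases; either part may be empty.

10

Let inc[i] be the LIS ending at i and dec[i] the longest strictly decreasing subsequence starting at i. inc = [1, 2, 1, 2, 3, 2, 4, 3, 5, 6, 5, 4, 7, 6, 6, 4, 4], dec = [3, 4, 1, 2, 3, 1, 3, 1, 4, 4, 3, 2, 4, 3, 2, 1, 1].
max_i inc[i]+dec[i]−1 = 10, with one witness 1, 4, 21, 24, 45, 48, 51, 43, 35, 9.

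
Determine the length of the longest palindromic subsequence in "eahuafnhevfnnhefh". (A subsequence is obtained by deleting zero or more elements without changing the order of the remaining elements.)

8

Using dp[i][j] = 2 + dp[i+1][j−1] if the ends match, else max(dp[i+1][j], dp[i][j−1]):
dp[1][17] = 8. A witness is hfennefh at positions 3,6,9,12,13,15,16,17.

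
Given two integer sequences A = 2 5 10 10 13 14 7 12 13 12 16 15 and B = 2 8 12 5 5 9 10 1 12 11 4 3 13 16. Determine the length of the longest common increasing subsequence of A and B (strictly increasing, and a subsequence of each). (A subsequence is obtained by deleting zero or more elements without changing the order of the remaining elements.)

6

A longest common strictly increasing subsequence is 2, 5, 10, 12, 13, 16 (length 6); it appears in order in both A and B, and no longer such subsequence exists.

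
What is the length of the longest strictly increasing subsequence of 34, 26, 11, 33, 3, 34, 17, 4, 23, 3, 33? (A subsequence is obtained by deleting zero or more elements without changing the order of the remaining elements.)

One longest increasing subsequence is 11, 17, 23, 33 (positions 3,7,9,11), of length 4; no longer one exists.

4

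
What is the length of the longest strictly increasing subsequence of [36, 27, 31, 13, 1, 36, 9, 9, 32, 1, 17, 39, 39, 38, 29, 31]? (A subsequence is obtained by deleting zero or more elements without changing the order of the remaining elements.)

Scanning left to right, the best length ending at each element is: 36→1, 27→1, 31→2, 13→1, 1→1, 36→3, 9→2, 9→2, 32→3, 1→1, 17→3, 39→4, 39→4, 38→4, 29→4, 31→5.
So the longest increasing subsequence has length 5, e.g. 1, 9, 17, 29, 31.

5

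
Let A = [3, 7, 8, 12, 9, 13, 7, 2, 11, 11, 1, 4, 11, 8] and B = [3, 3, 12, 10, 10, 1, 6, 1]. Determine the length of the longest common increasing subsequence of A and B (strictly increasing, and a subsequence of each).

For each value that appears in both, track the longest common increasing run ending there.
The best achievable length is 2; one witness is 3, 12 (A-positions 1,4, B-positions 1,3).

2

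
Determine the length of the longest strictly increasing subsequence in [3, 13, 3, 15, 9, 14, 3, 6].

3

One longest increasing subsequence is 3, 13, 15 (positions 1,2,4), of length 3; no longer one exists.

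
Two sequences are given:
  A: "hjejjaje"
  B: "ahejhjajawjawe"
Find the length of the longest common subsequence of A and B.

7

A longest common subsequence is hjjjaje (length 7); the LCS DP confirms no longer common subsequence exists.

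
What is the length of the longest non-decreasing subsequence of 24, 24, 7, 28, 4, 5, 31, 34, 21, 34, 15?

6

Let dp[i] be the longest non-decreasing subsequence ending at position i. Then dp = [1, 2, 1, 3, 1, 2, 4, 5, 3, 6, 3].
The maximum is 6; one witness is 24, 24, 28, 31, 34, 34 at positions 1,2,4,7,8,10.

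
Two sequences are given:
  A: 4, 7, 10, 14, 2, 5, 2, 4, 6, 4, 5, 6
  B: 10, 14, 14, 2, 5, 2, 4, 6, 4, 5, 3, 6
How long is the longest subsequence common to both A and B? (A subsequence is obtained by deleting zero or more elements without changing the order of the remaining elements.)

10

A longest common subsequence is 10, 14, 2, 5, 2, 4, 6, 4, 5, 6 (length 10); the LCS DP confirms no longer common subsequence exists.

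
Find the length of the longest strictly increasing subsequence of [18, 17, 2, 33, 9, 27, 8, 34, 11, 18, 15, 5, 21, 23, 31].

One longest increasing subsequence is 2, 9, 11, 18, 21, 23, 31 (positions 3,5,9,10,13,14,15), of length 7; no longer one exists.

7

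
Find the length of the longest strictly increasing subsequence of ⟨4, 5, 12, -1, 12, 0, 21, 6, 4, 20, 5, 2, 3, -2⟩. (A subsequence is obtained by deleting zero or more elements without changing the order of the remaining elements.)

Let dp[i] be the longest increasing subsequence ending at position i. Then dp = [1, 2, 3, 1, 3, 2, 4, 3, 3, 4, 4, 3, 4, 1].
The maximum is 4; one witness is 4, 5, 12, 21 at positions 1,2,3,7.

4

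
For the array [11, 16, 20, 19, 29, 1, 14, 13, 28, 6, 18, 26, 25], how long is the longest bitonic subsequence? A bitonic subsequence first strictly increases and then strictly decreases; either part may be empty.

7

One longest bitonic subsequence is 11, 16, 20, 19, 14, 13, 6 (positions 1,2,3,4,7,8,10): it rises to 20 then falls. Length 7 is optimal.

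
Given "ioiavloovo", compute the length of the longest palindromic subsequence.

One longest palindromic subsequence is ovoovo (positions 2,5,7,8,9,10); it reads the same forward and backward, and the interval DP gives dp[1][10] = 6.

6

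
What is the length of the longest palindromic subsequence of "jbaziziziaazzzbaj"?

One longest palindromic subsequence is jazzzaazzzaj (positions 1,3,4,6,8,10,11,12,13,14,16,17); it reads the same forward and backward, and the interval DP gives dp[1][17] = 12.

12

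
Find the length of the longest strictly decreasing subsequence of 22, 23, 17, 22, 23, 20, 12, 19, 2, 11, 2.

6

Scanning left to right, the best length ending at each element is: 22→1, 23→1, 17→2, 22→2, 23→1, 20→3, 12→4, 19→4, 2→5, 11→5, 2→6.
So the longest decreasing subsequence has length 6, e.g. 23, 22, 20, 12, 11, 2.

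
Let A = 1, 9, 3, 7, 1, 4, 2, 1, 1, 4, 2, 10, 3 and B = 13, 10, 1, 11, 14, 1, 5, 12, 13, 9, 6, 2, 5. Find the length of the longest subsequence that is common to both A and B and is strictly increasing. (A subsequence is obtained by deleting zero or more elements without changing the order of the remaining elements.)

For each value that appears in both, track the longest common increasing run ending there.
The best achievable length is 2; one witness is 1, 9 (A-positions 1,2, B-positions 3,10).

2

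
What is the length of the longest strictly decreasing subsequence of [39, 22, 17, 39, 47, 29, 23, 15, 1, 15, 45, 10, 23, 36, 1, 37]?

6

One longest decreasing subsequence is 39, 22, 17, 15, 10, 1 (positions 1,2,3,8,12,15), of length 6; no longer one exists.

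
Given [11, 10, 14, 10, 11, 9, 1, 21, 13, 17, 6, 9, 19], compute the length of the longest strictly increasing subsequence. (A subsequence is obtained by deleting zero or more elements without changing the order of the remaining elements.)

5

Let dp[i] be the longest increasing subsequence ending at position i. Then dp = [1, 1, 2, 1, 2, 1, 1, 3, 3, 4, 2, 3, 5].
The maximum is 5; one witness is 10, 11, 13, 17, 19 at positions 2,5,9,10,13.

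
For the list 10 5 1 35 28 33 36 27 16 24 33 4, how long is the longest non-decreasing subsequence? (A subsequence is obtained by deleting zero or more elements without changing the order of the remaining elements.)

Scanning left to right, the best length ending at each element is: 10→1, 5→1, 1→1, 35→2, 28→2, 33→3, 36→4, 27→2, 16→2, 24→3, 33→4, 4→2.
So the longest non-decreasing subsequence has length 4, e.g. 10, 28, 33, 36.

4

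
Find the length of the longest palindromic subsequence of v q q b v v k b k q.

6

Using dp[i][j] = 2 + dp[i+1][j−1] if the ends match, else max(dp[i+1][j], dp[i][j−1]):
dp[1][10] = 6. A witness is qbvvbq at positions 2,4,5,6,8,10.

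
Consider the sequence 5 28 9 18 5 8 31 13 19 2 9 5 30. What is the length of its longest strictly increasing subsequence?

Let dp[i] be the longest increasing subsequence ending at position i. Then dp = [1, 2, 2, 3, 1, 2, 4, 3, 4, 1, 3, 2, 5].
The maximum is 5; one witness is 5, 9, 18, 19, 30 at positions 1,3,4,9,13.

5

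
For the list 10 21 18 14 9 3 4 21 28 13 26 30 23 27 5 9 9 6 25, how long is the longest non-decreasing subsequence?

Let dp[i] be the longest non-decreasing subsequence ending at position i. Then dp = [1, 2, 2, 2, 1, 1, 2, 3, 4, 3, 4, 5, 4, 5, 3, 4, 5, 4, 6].
The maximum is 6; one witness is 3, 4, 5, 9, 9, 25 at positions 6,7,15,16,17,19.

6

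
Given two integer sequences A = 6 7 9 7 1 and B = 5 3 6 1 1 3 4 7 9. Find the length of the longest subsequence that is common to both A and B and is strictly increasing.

3

For each value that appears in both, track the longest common increasing run ending there.
The best achievable length is 3; one witness is 6, 7, 9 (A-positions 1,2,3, B-positions 3,8,9).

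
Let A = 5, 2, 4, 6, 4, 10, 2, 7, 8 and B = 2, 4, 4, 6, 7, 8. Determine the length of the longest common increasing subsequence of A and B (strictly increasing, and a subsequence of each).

A longest common strictly increasing subsequence is 2, 4, 6, 7, 8 (length 5); it appears in order in both A and B, and no longer such subsequence exists.

5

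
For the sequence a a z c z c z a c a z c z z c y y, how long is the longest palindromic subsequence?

One longest palindromic subsequence is czczacazczc (positions 4,5,6,7,8,9,10,11,12,14,15); it reads the same forward and backward, and the interval DP gives dp[1][17] = 11.

11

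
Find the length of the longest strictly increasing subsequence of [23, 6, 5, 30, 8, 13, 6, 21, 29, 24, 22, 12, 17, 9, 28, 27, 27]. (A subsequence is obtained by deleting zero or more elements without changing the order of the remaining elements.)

6

Scanning left to right, the best length ending at each element is: 23→1, 6→1, 5→1, 30→2, 8→2, 13→3, 6→2, 21→4, 29→5, 24→5, 22→5, 12→3, 17→4, 9→3, 28→6, 27→6, 27→6.
So the longest increasing subsequence has length 6, e.g. 6, 8, 13, 21, 24, 28.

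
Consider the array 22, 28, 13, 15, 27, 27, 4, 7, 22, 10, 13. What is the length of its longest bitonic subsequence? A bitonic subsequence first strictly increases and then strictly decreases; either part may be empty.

One longest bitonic subsequence is 22, 28, 27, 22, 13 (positions 1,2,6,9,11): it rises to 28 then falls. Length 5 is optimal.

5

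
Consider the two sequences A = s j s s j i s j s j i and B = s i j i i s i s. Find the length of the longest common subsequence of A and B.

A longest common subsequence is sjsis (length 5); the LCS DP confirms no longer common subsequence exists.

5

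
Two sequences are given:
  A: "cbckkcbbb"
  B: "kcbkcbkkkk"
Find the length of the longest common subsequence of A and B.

A longest common subsequence is cbckk (length 5); the LCS DP confirms no longer common subsequence exists.

5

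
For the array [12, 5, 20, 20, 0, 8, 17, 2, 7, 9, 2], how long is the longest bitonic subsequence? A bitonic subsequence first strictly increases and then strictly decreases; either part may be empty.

5

Let inc[i] be the LIS ending at i and dec[i] the longest strictly decreasing subsequence starting at i. inc = [1, 1, 2, 2, 1, 2, 3, 2, 3, 4, 2], dec = [4, 2, 4, 4, 1, 3, 3, 1, 2, 2, 1].
max_i inc[i]+dec[i]−1 = 5, with one witness 12, 20, 17, 9, 2.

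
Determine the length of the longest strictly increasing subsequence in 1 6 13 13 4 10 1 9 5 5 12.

Scanning left to right, the best length ending at each element is: 1→1, 6→2, 13→3, 13→3, 4→2, 10→3, 1→1, 9→3, 5→3, 5→3, 12→4.
So the longest increasing subsequence has length 4, e.g. 1, 6, 10, 12.

4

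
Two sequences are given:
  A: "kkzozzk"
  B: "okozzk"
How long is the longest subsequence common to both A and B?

5

Backtracking the LCS table gives one alignment: k (A2,B2) → o (A4,B3) → z (A5,B4) → z (A6,B5) → k (A7,B6).
So the longest common subsequence has length 5.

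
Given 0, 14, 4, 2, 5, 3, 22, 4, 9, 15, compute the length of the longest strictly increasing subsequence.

One longest increasing subsequence is 0, 2, 3, 4, 9, 15 (positions 1,4,6,8,9,10), of length 6; no longer one exists.

6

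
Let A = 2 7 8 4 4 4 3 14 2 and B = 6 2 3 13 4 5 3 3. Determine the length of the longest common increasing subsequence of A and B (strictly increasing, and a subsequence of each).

For each value that appears in both, track the longest common increasing run ending there.
The best achievable length is 2; one witness is 2, 3 (A-positions 1,7, B-positions 2,3).

2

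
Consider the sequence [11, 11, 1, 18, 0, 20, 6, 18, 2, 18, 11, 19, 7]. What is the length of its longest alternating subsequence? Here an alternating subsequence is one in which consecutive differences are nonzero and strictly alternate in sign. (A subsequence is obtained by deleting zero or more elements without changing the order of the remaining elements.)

Track the best alternating length ending on an up-step vs a down-step at each position: up/down = 1/1, 1/1, 1/2, 3/1, 1/4, 5/1, 5/6, 7/6, 5/8, 9/6, 9/10, 11/6, 9/12.
The maximum over both is 12; one such subsequence is 11, 1, 18, 0, 20, 6, 18, 2, 18, 11, 19, 7.

12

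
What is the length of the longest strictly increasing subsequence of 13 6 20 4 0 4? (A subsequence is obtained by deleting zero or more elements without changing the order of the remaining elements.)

Let dp[i] be the longest increasing subsequence ending at position i. Then dp = [1, 1, 2, 1, 1, 2].
The maximum is 2; one witness is 13, 20 at positions 1,3.

2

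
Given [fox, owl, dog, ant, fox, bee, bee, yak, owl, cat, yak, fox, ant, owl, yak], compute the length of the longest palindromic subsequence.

Using dp[i][j] = 2 + dp[i+1][j−1] if the ends match, else max(dp[i+1][j], dp[i][j−1]):
dp[1][15] = 9. A witness is owl ant fox yak cat yak fox ant owl at positions 2,4,5,8,10,11,12,13,14.

9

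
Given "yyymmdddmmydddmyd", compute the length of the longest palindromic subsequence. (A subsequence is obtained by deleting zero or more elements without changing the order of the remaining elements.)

12

Using dp[i][j] = 2 + dp[i+1][j−1] if the ends match, else max(dp[i+1][j], dp[i][j−1]):
dp[1][17] = 12. A witness is ymdddmmdddmy at positions 3,4,6,7,8,9,10,12,13,14,15,16.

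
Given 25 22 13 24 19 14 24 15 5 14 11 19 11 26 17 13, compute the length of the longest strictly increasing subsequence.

5

Scanning left to right, the best length ending at each element is: 25→1, 22→1, 13→1, 24→2, 19→2, 14→2, 24→3, 15→3, 5→1, 14→2, 11→2, 19→4, 11→2, 26→5, 17→4, 13→3.
So the longest increasing subsequence has length 5, e.g. 13, 14, 15, 19, 26.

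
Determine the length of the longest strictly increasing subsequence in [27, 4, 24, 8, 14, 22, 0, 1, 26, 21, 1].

Let dp[i] be the longest increasing subsequence ending at position i. Then dp = [1, 1, 2, 2, 3, 4, 1, 2, 5, 4, 2].
The maximum is 5; one witness is 4, 8, 14, 22, 26 at positions 2,4,5,6,9.

5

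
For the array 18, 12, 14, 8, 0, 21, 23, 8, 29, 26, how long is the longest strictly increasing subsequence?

Scanning left to right, the best length ending at each element is: 18→1, 12→1, 14→2, 8→1, 0→1, 21→3, 23→4, 8→2, 29→5, 26→5.
So the longest increasing subsequence has length 5, e.g. 12, 14, 21, 23, 29.

5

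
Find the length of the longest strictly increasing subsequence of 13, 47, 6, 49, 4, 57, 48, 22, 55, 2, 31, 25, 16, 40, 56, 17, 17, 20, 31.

One longest increasing subsequence is 13, 47, 49, 55, 56 (positions 1,2,4,9,15), of length 5; no longer one exists.

5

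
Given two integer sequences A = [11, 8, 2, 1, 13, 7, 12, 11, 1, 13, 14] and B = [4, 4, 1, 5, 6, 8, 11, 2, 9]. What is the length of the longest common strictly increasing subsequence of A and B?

For each value that appears in both, track the longest common increasing run ending there.
The best achievable length is 2; one witness is 1, 11 (A-positions 4,8, B-positions 3,7).

2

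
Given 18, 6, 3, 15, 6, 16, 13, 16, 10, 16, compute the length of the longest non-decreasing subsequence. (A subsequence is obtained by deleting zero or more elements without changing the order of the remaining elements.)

One longest non-decreasing subsequence is 6, 15, 16, 16, 16 (positions 2,4,6,8,10), of length 5; no longer one exists.

5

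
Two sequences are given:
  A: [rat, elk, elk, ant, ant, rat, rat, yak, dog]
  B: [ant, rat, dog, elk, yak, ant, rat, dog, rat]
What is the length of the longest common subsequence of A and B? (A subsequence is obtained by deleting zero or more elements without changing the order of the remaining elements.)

Backtracking the LCS table gives one alignment: rat (A1,B2) → elk (A2,B4) → ant (A5,B6) → rat (A6,B7) → rat (A7,B9).
So the longest common subsequence has length 5.

5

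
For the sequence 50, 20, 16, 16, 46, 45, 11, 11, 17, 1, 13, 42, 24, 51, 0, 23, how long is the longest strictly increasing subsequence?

One longest increasing subsequence is 16, 17, 42, 51 (positions 3,9,12,14), of length 4; no longer one exists.

4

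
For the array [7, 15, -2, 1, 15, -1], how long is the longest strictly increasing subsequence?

3

Scanning left to right, the best length ending at each element is: 7→1, 15→2, -2→1, 1→2, 15→3, -1→2.
So the longest increasing subsequence has length 3, e.g. -2, 1, 15.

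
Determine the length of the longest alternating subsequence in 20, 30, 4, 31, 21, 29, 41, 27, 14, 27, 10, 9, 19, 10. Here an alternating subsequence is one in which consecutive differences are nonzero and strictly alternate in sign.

11

A longest alternating subsequence is 20, 30, 4, 31, 21, 29, 14, 27, 10, 19, 10 (positions 1,2,3,4,5,6,9,10,11,13,14); its 10 consecutive differences strictly alternate in sign, and length 11 is optimal.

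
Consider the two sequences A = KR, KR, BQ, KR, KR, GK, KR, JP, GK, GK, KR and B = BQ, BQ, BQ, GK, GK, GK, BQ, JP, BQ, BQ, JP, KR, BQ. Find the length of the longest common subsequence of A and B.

5

Backtracking the LCS table gives one alignment: BQ (A3,B3) → GK (A6,B4) → GK (A9,B5) → GK (A10,B6) → KR (A11,B12).
So the longest common subsequence has length 5.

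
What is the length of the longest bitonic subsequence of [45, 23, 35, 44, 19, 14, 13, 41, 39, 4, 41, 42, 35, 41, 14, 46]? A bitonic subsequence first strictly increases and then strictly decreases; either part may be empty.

One longest bitonic subsequence is 23, 35, 44, 41, 39, 35, 14 (positions 2,3,4,8,9,13,15): it rises to 44 then falls. Length 7 is optimal.

7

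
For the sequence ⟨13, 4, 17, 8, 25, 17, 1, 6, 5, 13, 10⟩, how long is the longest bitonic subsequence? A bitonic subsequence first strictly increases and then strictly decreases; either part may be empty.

One longest bitonic subsequence is 13, 17, 25, 17, 13, 10 (positions 1,3,5,6,10,11): it rises to 25 then falls. Length 6 is optimal.

6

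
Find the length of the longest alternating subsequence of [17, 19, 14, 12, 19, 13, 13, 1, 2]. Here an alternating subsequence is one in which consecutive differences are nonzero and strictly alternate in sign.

6

A longest alternating subsequence is 17, 19, 14, 19, 1, 2 (positions 1,2,3,5,8,9); its 5 consecutive differences strictly alternate in sign, and length 6 is optimal.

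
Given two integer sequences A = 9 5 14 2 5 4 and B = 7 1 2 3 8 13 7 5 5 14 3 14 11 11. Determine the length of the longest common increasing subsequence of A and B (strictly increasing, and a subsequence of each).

A longest common strictly increasing subsequence is 2, 5 (length 2); it appears in order in both A and B, and no longer such subsequence exists.

2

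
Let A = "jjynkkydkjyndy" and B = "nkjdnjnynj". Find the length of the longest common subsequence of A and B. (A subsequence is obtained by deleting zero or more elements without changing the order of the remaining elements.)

Backtracking the LCS table gives one alignment: n (A4,B1) → k (A5,B2) → d (A8,B4) → j (A10,B6) → y (A11,B8) → n (A12,B9).
So the longest common subsequence has length 6.

6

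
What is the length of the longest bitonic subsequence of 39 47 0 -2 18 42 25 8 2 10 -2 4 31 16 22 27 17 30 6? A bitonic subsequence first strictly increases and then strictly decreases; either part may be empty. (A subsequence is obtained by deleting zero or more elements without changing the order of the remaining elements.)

8

One longest bitonic subsequence is 0, 8, 10, 16, 22, 27, 17, 6 (positions 3,8,10,14,15,16,17,19): it rises to 27 then falls. Length 8 is optimal.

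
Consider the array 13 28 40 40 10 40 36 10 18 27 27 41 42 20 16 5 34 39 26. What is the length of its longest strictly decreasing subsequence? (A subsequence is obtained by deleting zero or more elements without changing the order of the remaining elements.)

One longest decreasing subsequence is 40, 36, 27, 20, 16, 5 (positions 3,7,10,14,15,16), of length 6; no longer one exists.

6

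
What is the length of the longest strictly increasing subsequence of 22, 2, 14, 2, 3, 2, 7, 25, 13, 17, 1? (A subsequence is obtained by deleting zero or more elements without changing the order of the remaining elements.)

5

Let dp[i] be the longest increasing subsequence ending at position i. Then dp = [1, 1, 2, 1, 2, 1, 3, 4, 4, 5, 1].
The maximum is 5; one witness is 2, 3, 7, 13, 17 at positions 2,5,7,9,10.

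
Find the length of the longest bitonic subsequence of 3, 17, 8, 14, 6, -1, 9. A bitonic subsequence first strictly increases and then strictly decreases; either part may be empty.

5

One longest bitonic subsequence is 3, 17, 14, 6, -1 (positions 1,2,4,5,6): it rises to 17 then falls. Length 5 is optimal.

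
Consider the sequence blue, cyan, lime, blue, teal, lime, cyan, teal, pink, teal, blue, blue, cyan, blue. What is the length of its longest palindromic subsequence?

Using dp[i][j] = 2 + dp[i+1][j−1] if the ends match, else max(dp[i+1][j], dp[i][j−1]):
dp[1][14] = 9. A witness is blue cyan blue teal pink teal blue cyan blue at positions 1,2,4,8,9,10,12,13,14.

9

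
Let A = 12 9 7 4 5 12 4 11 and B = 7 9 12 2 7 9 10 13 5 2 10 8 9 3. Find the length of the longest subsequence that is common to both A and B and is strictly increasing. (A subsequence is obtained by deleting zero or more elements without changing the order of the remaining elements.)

For each value that appears in both, track the longest common increasing run ending there.
The best achievable length is 2; one witness is 7, 12 (A-positions 3,6, B-positions 1,3).

2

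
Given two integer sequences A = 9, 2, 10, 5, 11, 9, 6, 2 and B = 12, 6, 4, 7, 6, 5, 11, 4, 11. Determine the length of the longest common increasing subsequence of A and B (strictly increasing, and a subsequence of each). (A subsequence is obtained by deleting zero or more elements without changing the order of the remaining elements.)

For each value that appears in both, track the longest common increasing run ending there.
The best achievable length is 2; one witness is 5, 11 (A-positions 4,5, B-positions 6,7).

2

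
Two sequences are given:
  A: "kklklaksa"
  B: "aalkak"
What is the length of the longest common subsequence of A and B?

4

Backtracking the LCS table gives one alignment: l (A3,B3) → k (A4,B4) → a (A6,B5) → k (A7,B6).
So the longest common subsequence has length 4.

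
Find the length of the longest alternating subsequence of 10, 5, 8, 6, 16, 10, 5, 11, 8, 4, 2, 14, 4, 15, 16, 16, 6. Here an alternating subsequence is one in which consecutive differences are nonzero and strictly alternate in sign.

Track the best alternating length ending on an up-step vs a down-step at each position: up/down = 1/1, 1/2, 3/2, 3/4, 5/1, 5/6, 1/6, 7/6, 7/8, 1/8, 1/8, 9/6, 9/10, 11/6, 11/1, 11/1, 11/12.
The maximum over both is 12; one such subsequence is 10, 5, 8, 6, 16, 10, 11, 8, 14, 4, 15, 6.

12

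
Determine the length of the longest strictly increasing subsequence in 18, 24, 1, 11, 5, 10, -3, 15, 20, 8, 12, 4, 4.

Let dp[i] be the longest increasing subsequence ending at position i. Then dp = [1, 2, 1, 2, 2, 3, 1, 4, 5, 3, 4, 2, 2].
The maximum is 5; one witness is 1, 5, 10, 15, 20 at positions 3,5,6,8,9.

5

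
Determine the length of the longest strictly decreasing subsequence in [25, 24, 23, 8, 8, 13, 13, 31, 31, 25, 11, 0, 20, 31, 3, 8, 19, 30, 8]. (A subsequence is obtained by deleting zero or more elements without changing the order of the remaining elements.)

6

Scanning left to right, the best length ending at each element is: 25→1, 24→2, 23→3, 8→4, 8→4, 13→4, 13→4, 31→1, 31→1, 25→2, 11→5, 0→6, 20→4, 31→1, 3→6, 8→6, 19→5, 30→2, 8→6.
So the longest decreasing subsequence has length 6, e.g. 25, 24, 23, 13, 11, 0.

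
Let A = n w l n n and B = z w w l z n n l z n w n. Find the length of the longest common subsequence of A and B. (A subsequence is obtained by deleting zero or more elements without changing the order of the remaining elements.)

Backtracking the LCS table gives one alignment: n (A1,B7) → l (A3,B8) → n (A4,B10) → n (A5,B12).
So the longest common subsequence has length 4.

4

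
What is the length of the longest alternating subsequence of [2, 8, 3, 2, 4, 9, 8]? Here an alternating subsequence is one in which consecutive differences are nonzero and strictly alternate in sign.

Track the best alternating length ending on an up-step vs a down-step at each position: up/down = 1/1, 2/1, 2/3, 1/3, 4/3, 4/1, 4/5.
The maximum over both is 5; one such subsequence is 2, 8, 3, 9, 8.

5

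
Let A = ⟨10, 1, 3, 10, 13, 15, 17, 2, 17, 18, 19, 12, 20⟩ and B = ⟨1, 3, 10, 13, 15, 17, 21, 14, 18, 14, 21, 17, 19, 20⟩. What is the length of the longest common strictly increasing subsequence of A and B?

For each value that appears in both, track the longest common increasing run ending there.
The best achievable length is 9; one witness is 1, 3, 10, 13, 15, 17, 18, 19, 20 (A-positions 2,3,4,5,6,7,10,11,13, B-positions 1,2,3,4,5,6,9,13,14).

9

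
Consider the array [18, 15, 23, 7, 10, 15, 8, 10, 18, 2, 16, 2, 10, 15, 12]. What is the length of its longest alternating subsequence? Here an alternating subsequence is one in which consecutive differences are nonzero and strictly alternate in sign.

12

A longest alternating subsequence is 18, 15, 23, 7, 10, 8, 10, 2, 16, 2, 15, 12 (positions 1,2,3,4,5,7,8,10,11,12,14,15); its 11 consecutive differences strictly alternate in sign, and length 12 is optimal.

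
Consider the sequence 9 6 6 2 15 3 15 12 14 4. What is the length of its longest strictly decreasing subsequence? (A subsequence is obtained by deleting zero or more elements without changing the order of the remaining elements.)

Let dp[i] be the longest decreasing subsequence ending at position i. Then dp = [1, 2, 2, 3, 1, 3, 1, 2, 2, 3].
The maximum is 3; one witness is 9, 6, 2 at positions 1,2,4.

3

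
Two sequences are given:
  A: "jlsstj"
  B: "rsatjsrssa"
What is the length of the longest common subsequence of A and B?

A longest common subsequence is jss (length 3); the LCS DP confirms no longer common subsequence exists.

3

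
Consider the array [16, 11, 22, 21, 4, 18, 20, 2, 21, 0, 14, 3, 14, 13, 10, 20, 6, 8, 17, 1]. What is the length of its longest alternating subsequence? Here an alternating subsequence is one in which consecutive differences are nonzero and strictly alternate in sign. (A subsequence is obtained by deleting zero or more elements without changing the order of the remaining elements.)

Track the best alternating length ending on an up-step vs a down-step at each position: up/down = 1/1, 1/2, 3/1, 3/4, 1/4, 5/4, 5/4, 1/6, 7/4, 1/8, 9/8, 9/10, 11/8, 11/12, 11/12, 13/8, 11/14, 15/14, 15/14, 9/16.
The maximum over both is 16; one such subsequence is 16, 11, 22, 4, 18, 2, 21, 0, 14, 3, 14, 13, 20, 6, 8, 1.

16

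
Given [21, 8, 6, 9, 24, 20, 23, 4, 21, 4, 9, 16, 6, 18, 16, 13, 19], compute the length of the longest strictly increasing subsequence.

5

Let dp[i] be the longest increasing subsequence ending at position i. Then dp = [1, 1, 1, 2, 3, 3, 4, 1, 4, 1, 2, 3, 2, 4, 3, 3, 5].
The maximum is 5; one witness is 8, 9, 16, 18, 19 at positions 2,4,12,14,17.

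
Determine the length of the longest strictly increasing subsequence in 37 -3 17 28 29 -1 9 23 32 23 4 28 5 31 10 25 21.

6

Let dp[i] be the longest increasing subsequence ending at position i. Then dp = [1, 1, 2, 3, 4, 2, 3, 4, 5, 4, 3, 5, 4, 6, 5, 6, 6].
The maximum is 6; one witness is -3, -1, 9, 23, 28, 31 at positions 2,6,7,8,12,14.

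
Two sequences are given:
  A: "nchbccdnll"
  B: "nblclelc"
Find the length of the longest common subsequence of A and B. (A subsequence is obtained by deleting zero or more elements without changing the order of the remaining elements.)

5

A longest common subsequence is nbcll (length 5); the LCS DP confirms no longer common subsequence exists.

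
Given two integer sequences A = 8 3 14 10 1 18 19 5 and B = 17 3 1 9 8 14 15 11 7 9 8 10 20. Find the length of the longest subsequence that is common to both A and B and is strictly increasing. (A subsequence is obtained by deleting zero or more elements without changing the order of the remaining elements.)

2

A longest common strictly increasing subsequence is 3, 14 (length 2); it appears in order in both A and B, and no longer such subsequence exists.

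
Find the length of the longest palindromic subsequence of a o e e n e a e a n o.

One longest palindromic subsequence is onaeano (positions 2,5,7,8,9,10,11); it reads the same forward and backward, and the interval DP gives dp[1][11] = 7.

7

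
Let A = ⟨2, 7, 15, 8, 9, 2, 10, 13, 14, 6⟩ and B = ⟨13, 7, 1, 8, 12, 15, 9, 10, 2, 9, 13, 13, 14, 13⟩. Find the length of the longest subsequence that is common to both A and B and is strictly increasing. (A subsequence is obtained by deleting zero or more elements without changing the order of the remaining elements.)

6

A longest common strictly increasing subsequence is 7, 8, 9, 10, 13, 14 (length 6); it appears in order in both A and B, and no longer such subsequence exists.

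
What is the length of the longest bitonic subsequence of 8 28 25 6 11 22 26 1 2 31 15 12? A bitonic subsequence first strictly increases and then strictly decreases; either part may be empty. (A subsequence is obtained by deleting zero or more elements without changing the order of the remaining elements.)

One longest bitonic subsequence is 8, 11, 22, 26, 31, 15, 12 (positions 1,5,6,7,10,11,12): it rises to 31 then falls. Length 7 is optimal.

7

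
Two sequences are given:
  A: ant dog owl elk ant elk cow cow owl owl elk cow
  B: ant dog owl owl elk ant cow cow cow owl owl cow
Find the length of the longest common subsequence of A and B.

Backtracking the LCS table gives one alignment: ant (A1,B1) → dog (A2,B2) → owl (A3,B4) → elk (A4,B5) → ant (A5,B6) → cow (A7,B8) → cow (A8,B9) → owl (A9,B10) → owl (A10,B11) → cow (A12,B12).
So the longest common subsequence has length 10.

10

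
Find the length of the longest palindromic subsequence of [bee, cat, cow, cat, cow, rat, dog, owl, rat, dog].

One longest palindromic subsequence is dog rat dog (positions 7,9,10); it reads the same forward and backward, and the interval DP gives dp[1][10] = 3.

3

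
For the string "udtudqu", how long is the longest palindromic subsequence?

One longest palindromic subsequence is ududu (positions 1,2,4,5,7); it reads the same forward and backward, and the interval DP gives dp[1][7] = 5.

5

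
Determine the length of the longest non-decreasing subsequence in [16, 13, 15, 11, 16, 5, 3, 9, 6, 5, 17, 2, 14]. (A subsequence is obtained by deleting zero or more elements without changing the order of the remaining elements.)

4

Let dp[i] be the longest non-decreasing subsequence ending at position i. Then dp = [1, 1, 2, 1, 3, 1, 1, 2, 2, 2, 4, 1, 3].
The maximum is 4; one witness is 13, 15, 16, 17 at positions 2,3,5,11.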